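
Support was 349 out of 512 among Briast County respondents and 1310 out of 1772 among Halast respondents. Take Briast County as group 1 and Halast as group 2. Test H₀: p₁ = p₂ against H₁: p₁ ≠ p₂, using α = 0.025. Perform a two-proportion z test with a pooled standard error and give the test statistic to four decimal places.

z = -2.5766

p̂₁ = 349/512 = 0.681641, p̂₂ = 1310/1772 = 0.739278.
Pooled p̂ = (349+1310)/(512+1772) = 1659/2284 = 0.726357.
SE = √(p̂(1−p̂)(1/n₁+1/n₂)) = √(0.726357·0.273643·0.00251746) = √(0.000500376) = 0.022369.
z = (0.681641 − 0.739278)/0.022369 = -0.057637/0.022369 = -2.5766.
p-value = 2·P(Z > 2.577) ≈ 0.0100. With α = 0.025, reject H₀.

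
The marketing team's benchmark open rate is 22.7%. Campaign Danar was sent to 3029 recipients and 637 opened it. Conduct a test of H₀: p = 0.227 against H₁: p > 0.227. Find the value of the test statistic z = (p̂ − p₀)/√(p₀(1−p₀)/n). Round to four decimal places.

p̂ = 637/3029 = 0.2103004.
Under H₀, SE = √(0.227·0.773/3029) = √(5.79303e-05) = 0.0076112.
z = (0.2103004 − 0.227)/0.0076112 = -0.0166996/0.0076112 = -2.1941.
p-value = P(Z > -2.194) ≈ 0.9859.

z = -2.1941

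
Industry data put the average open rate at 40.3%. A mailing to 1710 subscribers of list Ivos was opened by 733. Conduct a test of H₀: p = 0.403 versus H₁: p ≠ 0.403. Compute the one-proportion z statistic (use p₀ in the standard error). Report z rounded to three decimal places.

p̂ = 733/1710 ≈ 0.42865.
Standard error under H₀: √(0.403×0.597/1710) = 0.01186.
z = (0.42865 − 0.403)/0.01186 = 0.02565/0.01186 = 2.163.
Two-sided p-value ≈ 2·Φ(−2.163) = 0.0306.

z = 2.163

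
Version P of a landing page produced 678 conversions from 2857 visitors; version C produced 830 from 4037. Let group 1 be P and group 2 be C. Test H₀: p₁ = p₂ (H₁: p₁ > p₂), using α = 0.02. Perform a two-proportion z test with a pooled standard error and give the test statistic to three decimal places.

z = 3.138

p̂₁ = 678/2857 ≈ 0.237312, p̂₂ = 830/4037 ≈ 0.205598.
Pooled p̂ = (678+830)/(2857+4037) = 1508/6894 = 0.218741.
SE = √(0.170893 × 0.000597726) = 0.010107.
z = (0.237312 − 0.205598)/0.010107 = 0.031714/0.010107 = 3.138.
p-value = P(Z > 3.138) ≈ 0.0009, so at α = 0.02 we reject H₀.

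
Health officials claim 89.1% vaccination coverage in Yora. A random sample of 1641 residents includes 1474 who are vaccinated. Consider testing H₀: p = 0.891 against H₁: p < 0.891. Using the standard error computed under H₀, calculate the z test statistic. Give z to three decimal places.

z = 0.940

p̂ = 1474/1641 = 0.89823.
SE = √(p₀(1−p₀)/n) = √(0.097119/1641) = 0.00769.
z = (0.89823 − 0.891)/0.00769 = 0.00723/0.00769 = 0.940.
p-value = P(Z < 0.940) ≈ 0.8264.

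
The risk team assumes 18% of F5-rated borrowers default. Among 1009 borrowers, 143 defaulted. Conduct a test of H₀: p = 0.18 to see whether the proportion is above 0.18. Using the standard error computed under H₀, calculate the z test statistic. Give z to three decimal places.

z = -3.165

p̂ = 143/1009 = 0.141724.
SE = √(p₀(1−p₀)/n) = √(0.1476/1009) = 0.012095.
z = (0.141724 − 0.18)/0.012095 = -0.038276/0.012095 = -3.165.
p-value = P(Z > -3.165) ≈ 0.9992.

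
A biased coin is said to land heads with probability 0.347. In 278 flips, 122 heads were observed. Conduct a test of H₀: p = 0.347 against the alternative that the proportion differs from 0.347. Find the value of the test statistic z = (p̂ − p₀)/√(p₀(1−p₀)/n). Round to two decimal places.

z = 3.22

p̂ = 122/278 = 0.4388.
Under H₀, SE = √(0.347·0.653/278) = √(0.000815076) = 0.0285.
z = (0.4388 − 0.347)/0.0285 = 0.0918/0.0285 = 3.22.
Two-sided p-value ≈ 2·Φ(−3.217) = 0.0013.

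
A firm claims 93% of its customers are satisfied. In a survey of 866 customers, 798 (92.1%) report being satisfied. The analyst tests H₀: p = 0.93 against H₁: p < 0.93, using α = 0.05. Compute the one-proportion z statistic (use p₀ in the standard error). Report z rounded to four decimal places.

z = -0.9829

p̂ = 798/866 = 0.921478.
SE = √(p₀(1−p₀)/n) = √(0.0651/866) = 0.008670.
z = (0.921478 − 0.93)/0.008670 = -0.008522/0.008670 = -0.9829.
p-value = P(Z < -0.983) ≈ 0.1628. With α = 0.05, fail to reject H₀.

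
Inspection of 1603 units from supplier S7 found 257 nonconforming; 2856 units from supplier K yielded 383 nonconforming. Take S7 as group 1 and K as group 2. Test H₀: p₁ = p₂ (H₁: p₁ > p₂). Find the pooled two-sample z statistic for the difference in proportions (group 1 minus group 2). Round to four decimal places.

p̂₁ = 257/1603 ≈ 0.160324, p̂₂ = 383/2856 ≈ 0.134104.
Pooled p̂ = (257+383)/(1603+2856) = 640/4459 = 0.143530.
SE = √(p̂(1−p̂)(1/n₁+1/n₂)) = √(0.143530·0.856470·0.00097397) = √(0.000119729) = 0.010942.
z = (0.160324 − 0.134104)/0.010942 = 0.026220/0.010942 = 2.3963.

z = 2.3963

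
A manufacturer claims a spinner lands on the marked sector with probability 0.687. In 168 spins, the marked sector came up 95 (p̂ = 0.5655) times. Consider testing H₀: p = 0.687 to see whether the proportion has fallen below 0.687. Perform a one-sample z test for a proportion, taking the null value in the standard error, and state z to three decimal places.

p̂ = 95/168 ≈ 0.565476.
Standard error under H₀: √(0.687×0.313/168) = 0.035776.
z = (0.565476 − 0.687)/0.035776 = -0.121524/0.035776 = -3.397.
p-value = P(Z < -3.397) ≈ 0.0003.

z = -3.397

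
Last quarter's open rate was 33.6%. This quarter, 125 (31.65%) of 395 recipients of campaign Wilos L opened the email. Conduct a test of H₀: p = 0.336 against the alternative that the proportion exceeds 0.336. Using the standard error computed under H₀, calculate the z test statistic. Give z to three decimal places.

p̂ = 125/395 = 0.31646.
Standard error under H₀: √(0.336×0.664/395) = 0.02377.
z = (0.31646 − 0.336)/0.02377 = -0.01954/0.02377 = -0.822.

z = -0.822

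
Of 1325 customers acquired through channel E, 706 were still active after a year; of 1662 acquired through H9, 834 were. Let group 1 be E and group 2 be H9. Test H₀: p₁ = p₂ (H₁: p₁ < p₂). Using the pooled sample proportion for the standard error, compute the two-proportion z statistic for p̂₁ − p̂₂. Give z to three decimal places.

z = 1.686

p̂₁ = 706/1325 = 0.532830, p̂₂ = 834/1662 = 0.501805.
Pooled p̂ = (706+834)/(1325+1662) = 1540/2987 = 0.515567.
SE = √(0.249758 × 0.0013564) = 0.018406.
z = (0.532830 − 0.501805)/0.018406 = 0.031025/0.018406 = 1.686.
p-value = P(Z < 1.686) ≈ 0.9541.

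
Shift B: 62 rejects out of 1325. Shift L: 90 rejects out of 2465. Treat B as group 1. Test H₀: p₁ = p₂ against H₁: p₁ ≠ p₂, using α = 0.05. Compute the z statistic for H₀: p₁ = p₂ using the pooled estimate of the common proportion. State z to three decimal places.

z = 1.538

p̂₁ = 62/1325 ≈ 0.046792, p̂₂ = 90/2465 ≈ 0.036511.
Pooled p̂ = (62+90)/(1325+2465) = 152/3790 = 0.040106.
SE = √(p̂(1−p̂)(1/n₁+1/n₂)) = √(0.040106·0.959894·0.0011604) = √(4.46719e-05) = 0.006684.
z = (0.046792 − 0.036511)/0.006684 = 0.010281/0.006684 = 1.538.
Two-sided p-value ≈ 2·Φ(−1.538) = 0.1240; since p > α = 0.05, fail to reject H₀.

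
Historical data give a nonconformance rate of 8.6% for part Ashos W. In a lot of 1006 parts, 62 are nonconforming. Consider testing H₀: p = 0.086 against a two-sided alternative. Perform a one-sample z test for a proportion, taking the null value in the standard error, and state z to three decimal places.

z = -2.757

p̂ = 62/1006 ≈ 0.06163.
Standard error under H₀: √(0.086×0.914/1006) = 0.00884.
z = (0.06163 − 0.086)/0.00884 = -0.02437/0.00884 = -2.757.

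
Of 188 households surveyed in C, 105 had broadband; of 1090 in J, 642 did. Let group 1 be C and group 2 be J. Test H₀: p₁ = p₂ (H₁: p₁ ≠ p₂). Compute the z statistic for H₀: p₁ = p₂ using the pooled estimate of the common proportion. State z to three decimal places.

p̂₁ = 105/188 = 0.55851, p̂₂ = 642/1090 = 0.58899.
Pooled p̂ = (105+642)/(188+1090) = 747/1278 = 0.58451.
SE = √(p̂(1−p̂)(1/n₁+1/n₂)) = √(0.58451·0.41549·0.00623658) = √(0.00151461) = 0.03892.
z = (0.55851 − 0.58899)/0.03892 = -0.03048/0.03892 = -0.783.

z = -0.783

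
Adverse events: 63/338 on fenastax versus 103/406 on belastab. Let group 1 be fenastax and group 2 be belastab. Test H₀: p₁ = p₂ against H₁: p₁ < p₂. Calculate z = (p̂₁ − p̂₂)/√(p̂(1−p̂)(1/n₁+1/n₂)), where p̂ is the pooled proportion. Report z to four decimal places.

z = -2.1955

p̂₁ = 63/338 = 0.186391, p̂₂ = 103/406 = 0.253695.
Pooled p̂ = (63+103)/(338+406) = 166/744 = 0.223118.
SE = √(0.173337 × 0.00542163) = 0.030656.
z = (0.186391 − 0.253695)/0.030656 = -0.067304/0.030656 = -2.1955.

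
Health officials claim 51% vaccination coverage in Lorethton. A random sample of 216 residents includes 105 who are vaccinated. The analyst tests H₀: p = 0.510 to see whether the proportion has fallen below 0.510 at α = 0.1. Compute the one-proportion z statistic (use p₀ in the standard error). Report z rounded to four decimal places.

z = -0.7023

p̂ = 105/216 ≈ 0.486111.
Under H₀, SE = √(0.51·0.49/216) = √(0.00115694) = 0.034014.
z = (0.486111 − 0.51)/0.034014 = -0.023889/0.034014 = -0.7023.
p-value = P(Z < -0.702) ≈ 0.2412. With α = 0.1, fail to reject H₀.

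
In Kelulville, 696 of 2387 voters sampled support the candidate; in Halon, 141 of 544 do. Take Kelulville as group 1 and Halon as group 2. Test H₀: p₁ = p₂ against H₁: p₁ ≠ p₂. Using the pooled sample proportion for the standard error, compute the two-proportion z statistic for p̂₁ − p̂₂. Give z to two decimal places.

p̂₁ = 696/2387 ≈ 0.2916, p̂₂ = 141/544 ≈ 0.2592.
Pooled p̂ = (696+141)/(2387+544) = 837/2931 = 0.2856.
SE = √(0.204019 × 0.00225717) = 0.0215.
z = (0.2916 − 0.2592)/0.0215 = 0.0324/0.0215 = 1.51.
Two-sided p-value ≈ 2·Φ(−1.509) = 0.1312.

z = 1.51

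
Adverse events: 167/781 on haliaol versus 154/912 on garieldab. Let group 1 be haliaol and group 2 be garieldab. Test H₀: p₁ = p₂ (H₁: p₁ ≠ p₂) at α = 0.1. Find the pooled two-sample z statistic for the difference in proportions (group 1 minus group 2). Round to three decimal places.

p̂₁ = 167/781 = 0.21383, p̂₂ = 154/912 = 0.16886.
Pooled p̂ = (167+154)/(781+912) = 321/1693 = 0.18960.
SE = √(p̂(1−p̂)(1/n₁+1/n₂)) = √(0.18960·0.81040·0.0023769) = √(0.000365221) = 0.01911.
z = (0.21383 − 0.16886)/0.01911 = 0.04497/0.01911 = 2.353.
p-value = 2·P(Z > 2.353) ≈ 0.0186. With α = 0.1, reject H₀.

z = 2.353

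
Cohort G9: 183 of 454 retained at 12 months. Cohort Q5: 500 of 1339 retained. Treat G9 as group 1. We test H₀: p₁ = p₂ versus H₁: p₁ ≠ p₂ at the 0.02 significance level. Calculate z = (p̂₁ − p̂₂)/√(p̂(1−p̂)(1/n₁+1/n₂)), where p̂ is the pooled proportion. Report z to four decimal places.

p̂₁ = 183/454 = 0.4030837, p̂₂ = 500/1339 = 0.3734130.
Pooled p̂ = (183+500)/(454+1339) = 683/1793 = 0.3809258.
SE = √(p̂(1−p̂)(1/n₁+1/n₂)) = √(0.3809258·0.6190742·0.00294947) = √(0.000695548) = 0.0263732.
z = (0.4030837 − 0.3734130)/0.0263732 = 0.0296707/0.0263732 = 1.1250.
Two-sided p-value ≈ 2·Φ(−1.125) = 0.2606. With α = 0.02, fail to reject H₀.

z = 1.1250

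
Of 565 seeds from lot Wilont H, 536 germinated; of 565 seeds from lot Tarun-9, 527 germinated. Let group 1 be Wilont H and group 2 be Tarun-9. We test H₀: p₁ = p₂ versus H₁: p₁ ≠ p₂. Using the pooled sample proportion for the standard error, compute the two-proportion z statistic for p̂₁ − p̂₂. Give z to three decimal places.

z = 1.134

p̂₁ = 536/565 = 0.94867, p̂₂ = 527/565 = 0.93274.
Pooled p̂ = (536+527)/(565+565) = 1063/1130 = 0.94071.
SE = √(p̂(1−p̂)(1/n₁+1/n₂)) = √(0.94071·0.05929·0.00353982) = √(0.000197439) = 0.01405.
z = (0.94867 − 0.93274)/0.01405 = 0.01593/0.01405 = 1.134.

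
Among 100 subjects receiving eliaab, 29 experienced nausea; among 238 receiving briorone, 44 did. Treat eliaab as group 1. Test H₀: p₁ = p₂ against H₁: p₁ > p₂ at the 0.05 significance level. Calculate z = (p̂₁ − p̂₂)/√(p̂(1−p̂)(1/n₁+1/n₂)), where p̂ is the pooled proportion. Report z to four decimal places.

z = 2.1437

p̂₁ = 29/100 = 0.290000, p̂₂ = 44/238 = 0.184874.
Pooled p̂ = (29+44)/(100+238) = 73/338 = 0.215976.
SE = √(p̂(1−p̂)(1/n₁+1/n₂)) = √(0.215976·0.784024·0.0142017) = √(0.00240478) = 0.049039.
z = (0.290000 − 0.184874)/0.049039 = 0.105126/0.049039 = 2.1437.
p-value = P(Z > 2.144) ≈ 0.0160; since p < α = 0.05, reject H₀.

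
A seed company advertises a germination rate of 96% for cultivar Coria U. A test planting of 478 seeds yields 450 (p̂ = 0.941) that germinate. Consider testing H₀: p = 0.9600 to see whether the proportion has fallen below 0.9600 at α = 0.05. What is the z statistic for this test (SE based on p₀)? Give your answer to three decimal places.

p̂ = 450/478 = 0.941423.
Under H₀, SE = √(0.96·0.04/478) = √(8.03347e-05) = 0.008963.
z = (0.941423 − 0.96)/0.008963 = -0.018577/0.008963 = -2.073.
p-value = P(Z < -2.073) ≈ 0.0191, so at α = 0.05 we reject H₀.

z = -2.073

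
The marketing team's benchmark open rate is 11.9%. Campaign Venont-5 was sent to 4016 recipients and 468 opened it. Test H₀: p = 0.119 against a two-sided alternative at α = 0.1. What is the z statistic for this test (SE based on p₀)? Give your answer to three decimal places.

p̂ = 468/4016 = 0.11653.
Standard error under H₀: √(0.119×0.881/4016) = 0.00511.
z = (0.11653 − 0.119)/0.00511 = -0.00247/0.00511 = -0.483.
p-value = 2·P(Z > 0.483) ≈ 0.6293, so at α = 0.1 we fail to reject H₀.

z = -0.483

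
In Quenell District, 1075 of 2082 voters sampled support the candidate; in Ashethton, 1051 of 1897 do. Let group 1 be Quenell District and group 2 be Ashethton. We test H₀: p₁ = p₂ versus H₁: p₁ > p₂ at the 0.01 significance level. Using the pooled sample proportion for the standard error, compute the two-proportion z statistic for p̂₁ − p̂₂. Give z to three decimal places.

p̂₁ = 1075/2082 = 0.516330, p̂₂ = 1051/1897 = 0.554033.
Pooled p̂ = (1075+1051)/(2082+1897) = 2126/3979 = 0.534305.
SE = √(p̂(1−p̂)(1/n₁+1/n₂)) = √(0.534305·0.465695·0.00100746) = √(0.000250678) = 0.015833.
z = (0.516330 − 0.554033)/0.015833 = -0.037703/0.015833 = -2.381.
p-value = P(Z > -2.381) ≈ 0.9914. With α = 0.01, fail to reject H₀.

z = -2.381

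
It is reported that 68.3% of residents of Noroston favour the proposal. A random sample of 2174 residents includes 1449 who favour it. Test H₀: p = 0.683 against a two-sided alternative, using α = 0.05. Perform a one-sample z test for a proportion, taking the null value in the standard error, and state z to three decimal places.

p̂ = 1449/2174 ≈ 0.66651.
Standard error under H₀: √(0.683×0.317/2174) = 0.00998.
z = (0.66651 − 0.683)/0.00998 = -0.01649/0.00998 = -1.652.
Two-sided p-value ≈ 2·Φ(−1.652) = 0.0985. With α = 0.05, fail to reject H₀.

z = -1.652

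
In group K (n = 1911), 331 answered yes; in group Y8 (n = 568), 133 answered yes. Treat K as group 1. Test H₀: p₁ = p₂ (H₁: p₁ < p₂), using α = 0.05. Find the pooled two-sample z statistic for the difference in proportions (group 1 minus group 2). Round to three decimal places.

p̂₁ = 331/1911 = 0.173208, p̂₂ = 133/568 = 0.234155.
Pooled p̂ = (331+133)/(1911+568) = 464/2479 = 0.187172.
SE = √(0.152139 × 0.00228385) = 0.018640.
z = (0.173208 − 0.234155)/0.018640 = -0.060947/0.018640 = -3.270.
p-value = P(Z < -3.270) ≈ 0.0005, so at α = 0.05 we reject H₀.

z = -3.270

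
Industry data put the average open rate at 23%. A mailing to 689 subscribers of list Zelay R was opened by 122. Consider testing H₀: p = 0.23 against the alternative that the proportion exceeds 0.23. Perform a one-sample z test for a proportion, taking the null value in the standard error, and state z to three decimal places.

z = -3.302

p̂ = 122/689 ≈ 0.17707.
Under H₀, SE = √(0.23·0.77/689) = √(0.000257039) = 0.01603.
z = (0.17707 − 0.23)/0.01603 = -0.05293/0.01603 = -3.302.
p-value = P(Z > -3.302) ≈ 0.9995.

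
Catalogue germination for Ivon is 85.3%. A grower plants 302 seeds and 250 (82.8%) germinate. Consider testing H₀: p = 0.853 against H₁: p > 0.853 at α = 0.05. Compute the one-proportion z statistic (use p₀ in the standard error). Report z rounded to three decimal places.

p̂ = 250/302 = 0.82781.
SE = √(p₀(1−p₀)/n) = √(0.12539/302) = 0.02038.
z = (0.82781 − 0.853)/0.02038 = -0.02519/0.02038 = -1.236.
p-value = P(Z > -1.236) ≈ 0.8918, so at α = 0.05 we fail to reject H₀.

z = -1.236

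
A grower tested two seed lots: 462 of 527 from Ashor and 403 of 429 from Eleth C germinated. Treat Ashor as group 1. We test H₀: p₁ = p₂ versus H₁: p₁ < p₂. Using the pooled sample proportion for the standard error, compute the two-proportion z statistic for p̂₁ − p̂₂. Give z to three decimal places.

z = -3.287

p̂₁ = 462/527 ≈ 0.876660, p̂₂ = 403/429 ≈ 0.939394.
Pooled p̂ = (462+403)/(527+429) = 865/956 = 0.904812.
SE = √(0.0861275 × 0.00422854) = 0.019084.
z = (0.876660 − 0.939394)/0.019084 = -0.062734/0.019084 = -3.287.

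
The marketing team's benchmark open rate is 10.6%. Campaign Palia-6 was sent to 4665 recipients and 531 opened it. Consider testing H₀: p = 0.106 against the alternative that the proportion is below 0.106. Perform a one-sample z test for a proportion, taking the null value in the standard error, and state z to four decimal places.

z = 1.7365

p̂ = 531/4665 = 0.1138264.
Standard error under H₀: √(0.106×0.894/4665) = 0.0045071.
z = (0.1138264 − 0.106)/0.0045071 = 0.0078264/0.0045071 = 1.7365.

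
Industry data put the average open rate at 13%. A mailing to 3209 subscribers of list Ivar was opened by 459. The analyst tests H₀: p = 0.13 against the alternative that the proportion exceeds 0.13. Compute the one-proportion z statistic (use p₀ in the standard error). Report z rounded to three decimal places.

z = 2.196

p̂ = 459/3209 ≈ 0.143035.
SE = √(p₀(1−p₀)/n) = √(0.1131/3209) = 0.005937.
z = (0.143035 − 0.13)/0.005937 = 0.013035/0.005937 = 2.196.
p-value = P(Z > 2.196) ≈ 0.0141.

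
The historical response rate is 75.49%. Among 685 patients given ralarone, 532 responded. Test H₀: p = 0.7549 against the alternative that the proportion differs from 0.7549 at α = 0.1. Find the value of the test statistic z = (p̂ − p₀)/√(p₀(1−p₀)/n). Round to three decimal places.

p̂ = 532/685 = 0.776642.
Under H₀, SE = √(0.7549·0.2451/685) = √(0.000270111) = 0.016435.
z = (0.776642 − 0.7549)/0.016435 = 0.021742/0.016435 = 1.323.
Two-sided p-value ≈ 2·Φ(−1.323) = 0.1859, so at α = 0.1 we fail to reject H₀.

z = 1.323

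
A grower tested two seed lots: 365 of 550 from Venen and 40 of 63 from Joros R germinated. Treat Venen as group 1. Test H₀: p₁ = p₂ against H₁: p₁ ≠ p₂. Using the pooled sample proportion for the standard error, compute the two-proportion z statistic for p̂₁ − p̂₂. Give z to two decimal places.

p̂₁ = 365/550 ≈ 0.6636, p̂₂ = 40/63 ≈ 0.6349.
Pooled p̂ = (365+40)/(550+63) = 405/613 = 0.6607.
SE = √(0.22418 × 0.0176912) = 0.0630.
z = (0.6636 − 0.6349)/0.0630 = 0.0287/0.0630 = 0.46.

z = 0.46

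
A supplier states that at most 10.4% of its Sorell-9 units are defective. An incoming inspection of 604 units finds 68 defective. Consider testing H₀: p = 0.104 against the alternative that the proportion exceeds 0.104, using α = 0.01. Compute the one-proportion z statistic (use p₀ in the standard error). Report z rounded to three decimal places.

p̂ = 68/604 ≈ 0.11258.
Standard error under H₀: √(0.104×0.896/604) = 0.01242.
z = (0.11258 − 0.104)/0.01242 = 0.00858/0.01242 = 0.691.
p-value = P(Z > 0.691) ≈ 0.2448; since p > α = 0.01, fail to reject H₀.

z = 0.691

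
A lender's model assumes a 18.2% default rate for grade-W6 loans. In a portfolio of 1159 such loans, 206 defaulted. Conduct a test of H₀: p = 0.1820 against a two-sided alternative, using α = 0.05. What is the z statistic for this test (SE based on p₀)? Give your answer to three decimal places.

p̂ = 206/1159 = 0.17774.
Standard error under H₀: √(0.182×0.818/1159) = 0.01133.
z = (0.17774 − 0.182)/0.01133 = -0.00426/0.01133 = -0.376.
p-value = 2·P(Z > 0.376) ≈ 0.7070; since p > α = 0.05, fail to reject H₀.

z = -0.376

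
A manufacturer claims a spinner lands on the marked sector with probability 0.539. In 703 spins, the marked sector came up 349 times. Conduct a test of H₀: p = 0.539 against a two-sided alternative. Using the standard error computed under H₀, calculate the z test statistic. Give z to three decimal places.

p̂ = 349/703 ≈ 0.49644.
SE = √(p₀(1−p₀)/n) = √(0.24848/703) = 0.01880.
z = (0.49644 − 0.539)/0.01880 = -0.04256/0.01880 = -2.264.
p-value = 2·P(Z > 2.264) ≈ 0.0236.

z = -2.264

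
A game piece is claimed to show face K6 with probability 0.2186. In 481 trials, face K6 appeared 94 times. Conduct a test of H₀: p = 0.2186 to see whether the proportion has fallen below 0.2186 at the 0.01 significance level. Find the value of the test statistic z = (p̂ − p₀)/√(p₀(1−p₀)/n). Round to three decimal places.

z = -1.230

p̂ = 94/481 ≈ 0.19543.
Standard error under H₀: √(0.2186×0.7814/481) = 0.01884.
z = (0.19543 − 0.2186)/0.01884 = -0.02317/0.01884 = -1.230.
p-value = P(Z < -1.230) ≈ 0.1094; since p > α = 0.01, fail to reject H₀.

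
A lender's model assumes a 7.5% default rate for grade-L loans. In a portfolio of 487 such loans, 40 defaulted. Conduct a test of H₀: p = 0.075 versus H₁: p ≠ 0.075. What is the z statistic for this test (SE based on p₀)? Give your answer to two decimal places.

p̂ = 40/487 = 0.0821.
Standard error under H₀: √(0.075×0.925/487) = 0.0119.
z = (0.0821 − 0.075)/0.0119 = 0.0071/0.0119 = 0.60.

z = 0.60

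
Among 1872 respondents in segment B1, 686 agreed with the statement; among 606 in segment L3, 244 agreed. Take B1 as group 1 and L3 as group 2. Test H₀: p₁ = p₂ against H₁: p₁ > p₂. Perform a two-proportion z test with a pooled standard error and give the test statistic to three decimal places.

z = -1.599

p̂₁ = 686/1872 = 0.36645, p̂₂ = 244/606 = 0.40264.
Pooled p̂ = (686+244)/(1872+606) = 930/2478 = 0.37530.
SE = √(p̂(1−p̂)(1/n₁+1/n₂)) = √(0.37530·0.62470·0.00218435) = √(0.000512123) = 0.02263.
z = (0.36645 − 0.40264)/0.02263 = -0.03619/0.02263 = -1.599.
p-value = P(Z > -1.599) ≈ 0.9451.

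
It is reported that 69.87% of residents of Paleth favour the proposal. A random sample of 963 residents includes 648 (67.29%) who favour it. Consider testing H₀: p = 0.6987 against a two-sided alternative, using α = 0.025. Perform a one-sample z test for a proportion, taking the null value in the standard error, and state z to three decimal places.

z = -1.745

p̂ = 648/963 ≈ 0.672897.
SE = √(p₀(1−p₀)/n) = √(0.21052/963) = 0.014785.
z = (0.672897 − 0.6987)/0.014785 = -0.025803/0.014785 = -1.745.
p-value = 2·P(Z > 1.745) ≈ 0.0810, so at α = 0.025 we fail to reject H₀.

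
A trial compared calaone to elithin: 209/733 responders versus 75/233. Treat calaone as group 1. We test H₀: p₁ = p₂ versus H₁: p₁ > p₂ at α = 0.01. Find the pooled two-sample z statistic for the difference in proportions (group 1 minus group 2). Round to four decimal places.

z = -1.0728

p̂₁ = 209/733 = 0.285130, p̂₂ = 75/233 = 0.321888.
Pooled p̂ = (209+75)/(733+233) = 284/966 = 0.293996.
SE = √(0.207562 × 0.0056561) = 0.034264.
z = (0.285130 − 0.321888)/0.034264 = -0.036758/0.034264 = -1.0728.
p-value = P(Z > -1.073) ≈ 0.8583. With α = 0.01, fail to reject H₀.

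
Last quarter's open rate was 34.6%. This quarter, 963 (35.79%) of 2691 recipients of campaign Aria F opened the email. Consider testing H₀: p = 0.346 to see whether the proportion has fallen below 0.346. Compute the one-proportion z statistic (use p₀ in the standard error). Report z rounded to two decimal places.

p̂ = 963/2691 ≈ 0.3579.
Standard error under H₀: √(0.346×0.654/2691) = 0.0092.
z = (0.3579 − 0.346)/0.0092 = 0.0119/0.0092 = 1.29.
p-value = P(Z < 1.293) ≈ 0.9020.

z = 1.29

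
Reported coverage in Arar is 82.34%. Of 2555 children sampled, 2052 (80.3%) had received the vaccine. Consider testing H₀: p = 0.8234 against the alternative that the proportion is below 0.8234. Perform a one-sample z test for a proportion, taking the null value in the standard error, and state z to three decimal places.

p̂ = 2052/2555 = 0.803131.
Under H₀, SE = √(0.8234·0.1766/2555) = √(5.69129e-05) = 0.007544.
z = (0.803131 − 0.8234)/0.007544 = -0.020269/0.007544 = -2.687.
p-value = P(Z < -2.687) ≈ 0.0036.

z = -2.687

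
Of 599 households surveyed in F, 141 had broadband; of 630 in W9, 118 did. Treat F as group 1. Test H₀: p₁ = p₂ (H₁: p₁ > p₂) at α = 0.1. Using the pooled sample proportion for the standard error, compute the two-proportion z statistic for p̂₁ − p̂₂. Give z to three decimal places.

z = 2.066

p̂₁ = 141/599 = 0.235392, p̂₂ = 118/630 = 0.187302.
Pooled p̂ = (141+118)/(599+630) = 259/1229 = 0.210740.
SE = √(0.166329 × 0.00325675) = 0.023274.
z = (0.235392 − 0.187302)/0.023274 = 0.048090/0.023274 = 2.066.
p-value = P(Z > 2.066) ≈ 0.0194. With α = 0.1, reject H₀.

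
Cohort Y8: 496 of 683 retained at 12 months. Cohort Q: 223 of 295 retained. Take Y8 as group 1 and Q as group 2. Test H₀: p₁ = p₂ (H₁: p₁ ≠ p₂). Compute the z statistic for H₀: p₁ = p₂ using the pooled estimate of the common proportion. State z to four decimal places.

p̂₁ = 496/683 = 0.726208, p̂₂ = 223/295 = 0.755932.
Pooled p̂ = (496+223)/(683+295) = 719/978 = 0.735174.
SE = √(p̂(1−p̂)(1/n₁+1/n₂)) = √(0.735174·0.264826·0.00485396) = √(0.000945033) = 0.030741.
z = (0.726208 − 0.755932)/0.030741 = -0.029724/0.030741 = -0.9669.
Two-sided p-value ≈ 2·Φ(−0.967) = 0.3336.

z = -0.9669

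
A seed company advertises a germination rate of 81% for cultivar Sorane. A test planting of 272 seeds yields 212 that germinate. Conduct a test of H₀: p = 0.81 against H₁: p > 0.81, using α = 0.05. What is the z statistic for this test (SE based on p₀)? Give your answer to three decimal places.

z = -1.286

p̂ = 212/272 ≈ 0.77941.
SE = √(p₀(1−p₀)/n) = √(0.1539/272) = 0.02379.
z = (0.77941 − 0.81)/0.02379 = -0.03059/0.02379 = -1.286.
p-value = P(Z > -1.286) ≈ 0.9008. With α = 0.05, fail to reject H₀.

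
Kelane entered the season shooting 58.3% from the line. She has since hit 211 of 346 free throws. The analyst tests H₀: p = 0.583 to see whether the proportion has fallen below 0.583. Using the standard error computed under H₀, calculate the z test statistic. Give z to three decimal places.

z = 1.012

p̂ = 211/346 = 0.60983.
Under H₀, SE = √(0.583·0.417/346) = √(0.000702633) = 0.02651.
z = (0.60983 − 0.583)/0.02651 = 0.02683/0.02651 = 1.012.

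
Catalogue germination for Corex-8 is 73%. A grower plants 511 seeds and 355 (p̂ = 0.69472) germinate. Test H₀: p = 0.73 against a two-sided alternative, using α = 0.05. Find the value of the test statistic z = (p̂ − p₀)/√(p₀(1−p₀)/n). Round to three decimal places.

p̂ = 355/511 = 0.694716.
Under H₀, SE = √(0.73·0.27/511) = √(0.000385714) = 0.019640.
z = (0.694716 − 0.73)/0.019640 = -0.035284/0.019640 = -1.797.
Two-sided p-value ≈ 2·Φ(−1.797) = 0.0724; since p > α = 0.05, fail to reject H₀.

z = -1.797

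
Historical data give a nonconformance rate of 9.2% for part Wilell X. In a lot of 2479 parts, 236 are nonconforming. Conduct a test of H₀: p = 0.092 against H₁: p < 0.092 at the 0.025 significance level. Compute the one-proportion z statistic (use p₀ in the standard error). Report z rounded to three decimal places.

z = 0.551

p̂ = 236/2479 ≈ 0.095200.
SE = √(p₀(1−p₀)/n) = √(0.083536/2479) = 0.005805.
z = (0.095200 − 0.092)/0.005805 = 0.003200/0.005805 = 0.551.
p-value = P(Z < 0.551) ≈ 0.7093; since p > α = 0.025, fail to reject H₀.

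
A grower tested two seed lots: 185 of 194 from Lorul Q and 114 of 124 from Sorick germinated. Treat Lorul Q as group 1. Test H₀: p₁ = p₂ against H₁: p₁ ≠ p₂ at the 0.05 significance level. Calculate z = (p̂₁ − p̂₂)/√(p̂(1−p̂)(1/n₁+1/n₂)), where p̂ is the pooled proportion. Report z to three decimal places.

p̂₁ = 185/194 ≈ 0.95361, p̂₂ = 114/124 ≈ 0.91935.
Pooled p̂ = (185+114)/(194+124) = 299/318 = 0.94025.
SE = √(p̂(1−p̂)(1/n₁+1/n₂)) = √(0.94025·0.05975·0.0132192) = √(0.000742633) = 0.02725.
z = (0.95361 − 0.91935)/0.02725 = 0.03426/0.02725 = 1.257.
p-value = 2·P(Z > 1.257) ≈ 0.2088; since p > α = 0.05, fail to reject H₀.

z = 1.257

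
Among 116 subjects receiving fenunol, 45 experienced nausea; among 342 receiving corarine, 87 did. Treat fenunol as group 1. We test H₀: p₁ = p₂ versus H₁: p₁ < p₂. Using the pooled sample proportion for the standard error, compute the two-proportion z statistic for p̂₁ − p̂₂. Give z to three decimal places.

z = 2.744

p̂₁ = 45/116 = 0.38793, p̂₂ = 87/342 = 0.25439.
Pooled p̂ = (45+87)/(116+342) = 132/458 = 0.28821.
SE = √(p̂(1−p̂)(1/n₁+1/n₂)) = √(0.28821·0.71179·0.0115447) = √(0.00236833) = 0.04867.
z = (0.38793 − 0.25439)/0.04867 = 0.13354/0.04867 = 2.744.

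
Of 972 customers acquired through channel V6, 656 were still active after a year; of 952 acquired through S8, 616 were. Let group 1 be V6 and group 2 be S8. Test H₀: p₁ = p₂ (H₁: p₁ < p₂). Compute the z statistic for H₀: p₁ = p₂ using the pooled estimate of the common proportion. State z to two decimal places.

z = 1.29

p̂₁ = 656/972 = 0.6749, p̂₂ = 616/952 = 0.6471.
Pooled p̂ = (656+616)/(972+952) = 1272/1924 = 0.6611.
SE = √(0.224039 × 0.00207923) = 0.0216.
z = (0.6749 − 0.6471)/0.0216 = 0.0278/0.0216 = 1.29.
p-value = P(Z < 1.290) ≈ 0.9014.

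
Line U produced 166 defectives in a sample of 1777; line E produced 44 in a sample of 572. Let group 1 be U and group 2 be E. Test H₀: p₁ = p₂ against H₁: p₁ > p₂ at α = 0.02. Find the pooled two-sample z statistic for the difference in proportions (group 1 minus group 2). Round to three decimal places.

p̂₁ = 166/1777 = 0.093416, p̂₂ = 44/572 = 0.076923.
Pooled p̂ = (166+44)/(1777+572) = 210/2349 = 0.089400.
SE = √(p̂(1−p̂)(1/n₁+1/n₂)) = √(0.089400·0.910600·0.002311) = √(0.000188132) = 0.013716.
z = (0.093416 − 0.076923)/0.013716 = 0.016493/0.013716 = 1.202.
p-value = P(Z > 1.202) ≈ 0.1146, so at α = 0.02 we fail to reject H₀.

z = 1.202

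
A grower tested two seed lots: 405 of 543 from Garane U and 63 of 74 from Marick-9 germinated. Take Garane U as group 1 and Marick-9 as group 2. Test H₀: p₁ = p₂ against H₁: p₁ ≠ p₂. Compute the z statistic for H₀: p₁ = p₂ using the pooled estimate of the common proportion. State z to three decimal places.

z = -1.989

p̂₁ = 405/543 = 0.74586, p̂₂ = 63/74 = 0.85135.
Pooled p̂ = (405+63)/(543+74) = 468/617 = 0.75851.
SE = √(0.183173 × 0.0153551) = 0.05303.
z = (0.74586 − 0.85135)/0.05303 = -0.10549/0.05303 = -1.989.
p-value = 2·P(Z > 1.989) ≈ 0.0467.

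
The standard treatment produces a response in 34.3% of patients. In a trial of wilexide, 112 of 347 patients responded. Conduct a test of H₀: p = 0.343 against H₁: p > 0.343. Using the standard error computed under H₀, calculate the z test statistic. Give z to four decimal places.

p̂ = 112/347 ≈ 0.3227666.
Under H₀, SE = √(0.343·0.657/347) = √(0.000649427) = 0.0254838.
z = (0.3227666 − 0.343)/0.0254838 = -0.0202334/0.0254838 = -0.7940.
p-value = P(Z > -0.794) ≈ 0.7864.

z = -0.7940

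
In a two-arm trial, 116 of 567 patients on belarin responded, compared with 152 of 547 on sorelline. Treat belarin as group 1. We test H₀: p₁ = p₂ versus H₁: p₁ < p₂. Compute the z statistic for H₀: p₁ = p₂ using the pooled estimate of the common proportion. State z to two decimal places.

z = -2.86

p̂₁ = 116/567 ≈ 0.2046, p̂₂ = 152/547 ≈ 0.2779.
Pooled p̂ = (116+152)/(567+547) = 268/1114 = 0.2406.
SE = √(0.182698 × 0.00359182) = 0.0256.
z = (0.2046 − 0.2779)/0.0256 = -0.0733/0.0256 = -2.86.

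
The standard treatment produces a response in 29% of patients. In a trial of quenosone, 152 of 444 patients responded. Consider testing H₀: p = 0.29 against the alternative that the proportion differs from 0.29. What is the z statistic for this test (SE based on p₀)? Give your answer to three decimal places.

p̂ = 152/444 ≈ 0.34234.
Standard error under H₀: √(0.29×0.71/444) = 0.02153.
z = (0.34234 − 0.29)/0.02153 = 0.05234/0.02153 = 2.431.
p-value = 2·P(Z > 2.431) ≈ 0.0151.

z = 2.431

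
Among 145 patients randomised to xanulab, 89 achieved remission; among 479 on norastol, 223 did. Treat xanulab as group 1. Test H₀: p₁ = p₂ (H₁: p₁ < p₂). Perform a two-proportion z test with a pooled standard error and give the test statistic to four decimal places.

z = 3.1279

p̂₁ = 89/145 = 0.613793, p̂₂ = 223/479 = 0.465553.
Pooled p̂ = (89+223)/(145+479) = 312/624 = 0.500000.
SE = √(0.25 × 0.00898423) = 0.047393.
z = (0.613793 − 0.465553)/0.047393 = 0.148240/0.047393 = 3.1279.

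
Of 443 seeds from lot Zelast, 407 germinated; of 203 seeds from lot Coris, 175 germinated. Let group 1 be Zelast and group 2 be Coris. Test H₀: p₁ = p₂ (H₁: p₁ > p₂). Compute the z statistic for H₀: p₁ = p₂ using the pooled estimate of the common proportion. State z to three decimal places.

p̂₁ = 407/443 = 0.91874, p̂₂ = 175/203 = 0.86207.
Pooled p̂ = (407+175)/(443+203) = 582/646 = 0.90093.
SE = √(p̂(1−p̂)(1/n₁+1/n₂)) = √(0.90093·0.09907·0.00718344) = √(0.000641166) = 0.02532.
z = (0.91874 − 0.86207)/0.02532 = 0.05667/0.02532 = 2.238.

z = 2.238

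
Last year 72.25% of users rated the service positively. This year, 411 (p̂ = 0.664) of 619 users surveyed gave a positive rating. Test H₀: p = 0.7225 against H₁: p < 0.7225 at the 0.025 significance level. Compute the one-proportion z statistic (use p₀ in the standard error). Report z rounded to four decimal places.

p̂ = 411/619 = 0.6639742.
Standard error under H₀: √(0.7225×0.2775/619) = 0.0179972.
z = (0.6639742 − 0.7225)/0.0179972 = -0.0585258/0.0179972 = -3.2519.
p-value = P(Z < -3.252) ≈ 0.0006; since p < α = 0.025, reject H₀.

z = -3.2519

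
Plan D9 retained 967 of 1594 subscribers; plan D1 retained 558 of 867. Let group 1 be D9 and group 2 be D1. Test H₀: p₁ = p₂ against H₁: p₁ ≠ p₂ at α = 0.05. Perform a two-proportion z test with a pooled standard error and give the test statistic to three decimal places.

z = -1.804

p̂₁ = 967/1594 = 0.606650, p̂₂ = 558/867 = 0.643599.
Pooled p̂ = (967+558)/(1594+867) = 1525/2461 = 0.619667.
SE = √(p̂(1−p̂)(1/n₁+1/n₂)) = √(0.619667·0.380333·0.00178076) = √(0.000419688) = 0.020486.
z = (0.606650 − 0.643599)/0.020486 = -0.036949/0.020486 = -1.804.
p-value = 2·P(Z > 1.804) ≈ 0.0713; since p > α = 0.05, fail to reject H₀.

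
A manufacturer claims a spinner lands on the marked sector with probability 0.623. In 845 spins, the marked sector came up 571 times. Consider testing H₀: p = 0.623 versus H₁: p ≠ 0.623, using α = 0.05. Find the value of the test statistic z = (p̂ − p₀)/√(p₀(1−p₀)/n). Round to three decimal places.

p̂ = 571/845 ≈ 0.675740.
Standard error under H₀: √(0.623×0.377/845) = 0.016672.
z = (0.675740 − 0.623)/0.016672 = 0.052740/0.016672 = 3.163.
p-value = 2·P(Z > 3.163) ≈ 0.0016; since p < α = 0.05, reject H₀.

z = 3.163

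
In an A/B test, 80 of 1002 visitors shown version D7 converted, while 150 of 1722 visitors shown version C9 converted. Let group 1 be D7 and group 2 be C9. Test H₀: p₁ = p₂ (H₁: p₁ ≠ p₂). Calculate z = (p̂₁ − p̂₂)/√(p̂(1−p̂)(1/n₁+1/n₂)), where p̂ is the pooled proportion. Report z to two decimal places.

z = -0.66

p̂₁ = 80/1002 = 0.0798, p̂₂ = 150/1722 = 0.0871.
Pooled p̂ = (80+150)/(1002+1722) = 230/2724 = 0.0844.
SE = √(0.0773054 × 0.00157872) = 0.0110.
z = (0.0798 − 0.0871)/0.0110 = -0.0073/0.0110 = -0.66.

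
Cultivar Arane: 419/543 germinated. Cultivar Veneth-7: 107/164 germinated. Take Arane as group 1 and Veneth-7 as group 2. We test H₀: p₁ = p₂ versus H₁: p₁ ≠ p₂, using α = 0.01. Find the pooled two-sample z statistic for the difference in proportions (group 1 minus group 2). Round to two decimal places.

p̂₁ = 419/543 ≈ 0.77164, p̂₂ = 107/164 ≈ 0.65244.
Pooled p̂ = (419+107)/(543+164) = 526/707 = 0.74399.
SE = √(0.19047 × 0.00793918) = 0.03889.
z = (0.77164 − 0.65244)/0.03889 = 0.11920/0.03889 = 3.07.
Two-sided p-value ≈ 2·Φ(−3.065) = 0.0022; since p < α = 0.01, reject H₀.

z = 3.07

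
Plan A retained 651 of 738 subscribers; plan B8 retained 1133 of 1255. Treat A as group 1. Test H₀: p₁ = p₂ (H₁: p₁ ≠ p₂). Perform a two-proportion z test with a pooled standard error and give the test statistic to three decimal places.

z = -1.455

p̂₁ = 651/738 ≈ 0.88211, p̂₂ = 1133/1255 ≈ 0.90279.
Pooled p̂ = (651+1133)/(738+1255) = 1784/1993 = 0.89513.
SE = √(0.0938699 × 0.00215183) = 0.01421.
z = (0.88211 − 0.90279)/0.01421 = -0.02068/0.01421 = -1.455.
p-value = 2·P(Z > 1.455) ≈ 0.1457.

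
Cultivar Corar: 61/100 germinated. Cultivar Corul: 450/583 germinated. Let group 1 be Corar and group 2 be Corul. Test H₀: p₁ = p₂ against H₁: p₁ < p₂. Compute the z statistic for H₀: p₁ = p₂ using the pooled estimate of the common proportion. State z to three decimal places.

p̂₁ = 61/100 ≈ 0.610000, p̂₂ = 450/583 ≈ 0.771870.
Pooled p̂ = (61+450)/(100+583) = 511/683 = 0.748170.
SE = √(p̂(1−p̂)(1/n₁+1/n₂)) = √(0.748170·0.251830·0.0117153) = √(0.00220729) = 0.046982.
z = (0.610000 − 0.771870)/0.046982 = -0.161870/0.046982 = -3.445.
p-value = P(Z < -3.445) ≈ 0.0003.

z = -3.445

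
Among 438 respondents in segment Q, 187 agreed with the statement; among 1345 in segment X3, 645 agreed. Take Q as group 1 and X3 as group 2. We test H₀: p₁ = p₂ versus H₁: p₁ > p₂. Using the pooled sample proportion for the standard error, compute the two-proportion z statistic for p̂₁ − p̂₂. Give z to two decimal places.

z = -1.92

p̂₁ = 187/438 = 0.4269, p̂₂ = 645/1345 = 0.4796.
Pooled p̂ = (187+645)/(438+1345) = 832/1783 = 0.4666.
SE = √(0.248886 × 0.0030266) = 0.0274.
z = (0.4269 − 0.4796)/0.0274 = -0.0527/0.0274 = -1.92.
p-value = P(Z > -1.917) ≈ 0.9724.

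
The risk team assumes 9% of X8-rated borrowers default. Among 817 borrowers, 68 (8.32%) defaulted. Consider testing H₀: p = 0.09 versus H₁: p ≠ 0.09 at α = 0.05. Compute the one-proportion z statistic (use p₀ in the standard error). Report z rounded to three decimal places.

p̂ = 68/817 = 0.08323.
SE = √(p₀(1−p₀)/n) = √(0.0819/817) = 0.01001.
z = (0.08323 − 0.09)/0.01001 = -0.00677/0.01001 = -0.676.
p-value = 2·P(Z > 0.676) ≈ 0.4990, so at α = 0.05 we fail to reject H₀.

z = -0.676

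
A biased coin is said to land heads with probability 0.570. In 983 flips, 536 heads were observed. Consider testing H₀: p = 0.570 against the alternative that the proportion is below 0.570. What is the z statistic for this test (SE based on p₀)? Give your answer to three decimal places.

z = -1.566

p̂ = 536/983 ≈ 0.54527.
Under H₀, SE = √(0.57·0.43/983) = √(0.000249339) = 0.01579.
z = (0.54527 − 0.57)/0.01579 = -0.02473/0.01579 = -1.566.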